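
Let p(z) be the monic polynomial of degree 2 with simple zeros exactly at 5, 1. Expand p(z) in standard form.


The polynomial is p(z) = ∏_{α ∈ S} (z − α), where S = {5, 1}.
Expanding the product yields: p(z) = z^2 -6·z + 5.
The resulting polynomial has degree 2 and real coefficients as required.

p(z) = z^2 -6·z + 5.


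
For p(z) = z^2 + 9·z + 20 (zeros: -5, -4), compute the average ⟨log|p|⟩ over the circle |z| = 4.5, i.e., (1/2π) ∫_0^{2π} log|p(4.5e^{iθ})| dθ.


Zeros: -5, -4; r = 4.5.
Inside |z| < r: -4. Outside (|z| ≥ r): -5.
p(0) = 20, so log|p(0)| = log(20) = 2.9957.
Apply Jensen: I(r) = log|p(0)| + Σ_k log(r/|z_k|), summed over zeros inside |z| < r.
  log(r/|z_k|) for z_k = -4: log(4.5/4) = 0.1178
  Outside zeros (-5) contribute nothing to the Jensen sum.
Sum over inside zeros: 0.1178.
I(r) = log|p(0)| + (inside sum) = 2.9957 + 0.1178 = 3.1135.
Note: since some zeros are outside |z| ≤ r, the simplified n·log(r) form does NOT apply — only the inside zeros contribute.

I(r) ≈ 3.1135.


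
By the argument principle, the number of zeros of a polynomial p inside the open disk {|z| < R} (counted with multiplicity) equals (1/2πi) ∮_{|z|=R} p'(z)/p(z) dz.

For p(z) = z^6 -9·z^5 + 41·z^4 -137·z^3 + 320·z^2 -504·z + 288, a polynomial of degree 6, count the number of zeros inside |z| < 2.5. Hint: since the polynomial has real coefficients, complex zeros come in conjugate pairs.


The zeros of p are: 4, 1, (2 + 2i), (2 - 2i), (0 + 3i), (0 - 3i).
Their magnitudes are: 4, 1, 2.828, 2.828, 3, 3.
Zeros with |z| < R = 2.5: 1.
Count = 1.
By the argument principle, (1/2πi) ∮_{|z|=R} p'(z)/p(z) dz equals exactly this count.

Number of zeros inside |z| < 2.5: 1.


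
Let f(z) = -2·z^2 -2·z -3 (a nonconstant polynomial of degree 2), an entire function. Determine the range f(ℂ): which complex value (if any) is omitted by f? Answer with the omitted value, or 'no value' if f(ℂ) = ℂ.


Little Picard bounds the complement of f(ℂ) to at most one point.
For every w ∈ ℂ, the equation p(z) − w = 0 is a nonconstant polynomial in z and hence has at least one root by the fundamental theorem of algebra. So p is surjective onto ℂ, omitting no value.

Omitted value: no value.


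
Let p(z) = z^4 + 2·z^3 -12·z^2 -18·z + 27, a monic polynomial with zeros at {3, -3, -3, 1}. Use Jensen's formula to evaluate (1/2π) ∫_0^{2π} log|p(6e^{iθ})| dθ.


Zeros: -3, -3, 1, 3; r = 6.
Inside |z| < r: -3, -3, 1, 3. Outside (|z| ≥ r): ∅.
p(0) = 27, so log|p(0)| = log(27) = 3.2958.
Apply Jensen: I(r) = log|p(0)| + Σ_k log(r/|z_k|), summed over zeros inside |z| < r.
  log(r/|z_k|) for z_k = 3: log(6/3) = 0.6931
  log(r/|z_k|) for z_k = -3: log(6/3) = 0.6931
  log(r/|z_k|) for z_k = -3: log(6/3) = 0.6931
  log(r/|z_k|) for z_k = 1: log(6/1) = 1.7918
Sum over inside zeros: 3.8712.
I(r) = log|p(0)| + (inside sum) = 3.2958 + 3.8712 = 7.1670.
Closed form (all zeros inside, monic): I(r) = n·log(r) = 4·log(6) = 7.1670. ✓

I(r) ≈ 7.1670.


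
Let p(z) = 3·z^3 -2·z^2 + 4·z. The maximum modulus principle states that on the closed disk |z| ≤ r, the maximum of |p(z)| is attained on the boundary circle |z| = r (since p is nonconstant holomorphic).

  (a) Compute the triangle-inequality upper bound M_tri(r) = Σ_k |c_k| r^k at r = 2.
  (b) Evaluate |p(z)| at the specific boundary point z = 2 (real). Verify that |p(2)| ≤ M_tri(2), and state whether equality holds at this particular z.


Coefficients: c_0 = 0, c_1 = 4, c_2 = -2, c_3 = 3. Radius r = 2.
Part (a). Triangle bound: M_tri(r) = Σ_k |c_k| r^k
  = |0|·2^0 + |4|·2^1 + |-2|·2^2 + |3|·2^3
  = 0 + 8 + 8 + 24 = 40.
This bounds M(r) := max_{|z|=r} |p(z)| from above; equality holds iff all terms c_k z^k can be made to align in phase at a single z on |z|=r.
Part (b). At z = 2 (real, on the circle |z| = r):
  p(2) = (0)·2^0 + (4)·2^1 + (-2)·2^2 + (3)·2^3 = 24.
  |p(2)| = 24.
Check: |p(2)| = 24 ≤ 40 = M_tri(2). ✓ Equality does not hold at z = 2 (the coefficients have mixed signs, so the terms do not all align in phase there).

M_tri(2) = 40; |p(2)| = 24; equality at z=2: no.


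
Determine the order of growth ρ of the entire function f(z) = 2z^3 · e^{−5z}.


M(r) = max_{|z|=r} |2|·|z|^3·|e^{−5z}| = 2·r^3 · e^{5r^1} (the factors attain their maxima compatibly on |z|=r). Then log M(r) = log 2 + 3·log r + 5r^1, dominated by the last term, so log log M(r) ~ 1·log r. The polynomial factor 2z^3 contributes only a log r term and does not affect the order. ρ = 1.
Therefore ρ = 1.

Order ρ = 1.


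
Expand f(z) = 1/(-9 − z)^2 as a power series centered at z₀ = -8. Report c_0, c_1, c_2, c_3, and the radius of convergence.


Let w = z − z₀, so z = z₀ + w.
Then -9 − z = -9 − (z₀ + w) = (-9 − z₀) − w = -1 − w.
f(z) = 1/(-1 − w)^2 = (1/(-1)^2) · (1 − w/(-1))^{−2}.
By the binomial series (1−u)^{−2} = Σ_{n≥0} C(n+1, 1) u^n for |u|<1, with u = w/(-1):
  c_n = C(n+1, 1) / (-1)^(n+2).
  c_0 = 1/(-1)^2 = 1.
  c_1 = 2/(-1)^3 = -2.
  c_2 = 3/(-1)^4 = 3.
  c_3 = 4/(-1)^5 = -4.
The series is valid for |w/d| < 1, i.e. |z − z₀| < |d|.
Radius of convergence: R = |-9 − z₀| = |-1| = 1 (distance from z₀ to the singularity z = -9).

c_0 = 1, c_1 = -2, c_2 = 3, c_3 = -4; R = 1.


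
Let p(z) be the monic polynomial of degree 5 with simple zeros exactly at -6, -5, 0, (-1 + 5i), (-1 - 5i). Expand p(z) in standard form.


The polynomial is p(z) = ∏_{α ∈ S} (z − α), where S = {-6, -5, 0, (-1 + 5i), (-1 - 5i)}.
Expanding the product yields: p(z) = z^5 + 13·z^4 + 78·z^3 + 346·z^2 + 780·z.
Note conjugate pairs combine to real quadratics: (z − (-1+5i))(z − (-1−5i)) = z² + 2z + 26.
The resulting polynomial has degree 5 and real coefficients as required.

p(z) = z^5 + 13·z^4 + 78·z^3 + 346·z^2 + 780·z.


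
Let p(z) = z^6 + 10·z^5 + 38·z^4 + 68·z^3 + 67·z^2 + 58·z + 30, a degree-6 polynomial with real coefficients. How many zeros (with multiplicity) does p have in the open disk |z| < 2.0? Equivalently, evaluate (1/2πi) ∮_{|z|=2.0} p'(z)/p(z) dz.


The zeros of p are: (-3 + 1i), (-3 - 1i), (0 + 1i), (0 - 1i), -1, -3.
Their magnitudes are: 3.162, 3.162, 1, 1, 1, 3.
Zeros with |z| < R = 2.0: (0 + 1i), (0 - 1i), -1.
Count = 3.
By the argument principle, (1/2πi) ∮_{|z|=R} p'(z)/p(z) dz equals exactly this count.

Number of zeros inside |z| < 2.0: 3.


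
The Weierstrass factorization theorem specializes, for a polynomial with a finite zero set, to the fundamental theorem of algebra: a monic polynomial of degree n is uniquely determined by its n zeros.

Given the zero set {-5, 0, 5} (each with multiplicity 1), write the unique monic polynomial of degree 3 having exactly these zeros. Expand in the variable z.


The polynomial is p(z) = ∏_{α ∈ S} (z − α), where S = {-5, 0, 5}.
Expanding the product yields: p(z) = z^3 -25·z.
The resulting polynomial has degree 3 and real coefficients as required.

p(z) = z^3 -25·z.


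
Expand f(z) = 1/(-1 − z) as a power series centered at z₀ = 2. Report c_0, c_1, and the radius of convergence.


Let w = z − z₀, so z = z₀ + w.
Then -1 − z = -1 − (z₀ + w) = (-1 − z₀) − w = -3 − w.
f(z) = 1/(-3 − w) = (1/(-3)) · 1/(1 − w/(-3)) = Σ_{n≥0} w^n / (-3)^(n+1).
So c_n = 1/(-3)^(n+1):
  c_0 = 1/(-3)^1 = -1/3.
  c_1 = 1/(-3)^2 = 1/9.
The series is valid for |w/d| < 1, i.e. |z − z₀| < |d|.
Radius of convergence: R = |-1 − z₀| = |-3| = 3 (distance from z₀ to the singularity z = -1).

c_0 = -1/3, c_1 = 1/9; R = 3.


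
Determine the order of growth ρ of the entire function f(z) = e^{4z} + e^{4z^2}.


Each summand is entire of order 1 and 2 respectively (as in the single-exponential case). The order of a sum is at most the max of the orders, so ρ ≤ 2. For the lower bound: on |z|=r choose arg z so that 4z^2 is real positive; then |e^{4z^2}| = e^{4r^2} while |e^{4z}| ≤ e^{4r^1} = o(e^{4r^2}). So |f| ≥ e^{4r^2}(1 − o(1)) and ρ ≥ 2. Hence ρ = max(1, 2) = 2.
Therefore ρ = 2.

Order ρ = 2.


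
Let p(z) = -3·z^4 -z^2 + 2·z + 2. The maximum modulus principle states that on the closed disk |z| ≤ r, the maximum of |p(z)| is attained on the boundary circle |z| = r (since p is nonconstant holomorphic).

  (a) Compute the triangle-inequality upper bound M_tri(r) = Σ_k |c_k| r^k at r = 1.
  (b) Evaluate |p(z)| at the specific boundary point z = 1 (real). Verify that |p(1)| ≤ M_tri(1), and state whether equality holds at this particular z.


Coefficients: c_0 = 2, c_1 = 2, c_2 = -1, c_3 = 0, c_4 = -3. Radius r = 1.
Part (a). Triangle bound: M_tri(r) = Σ_k |c_k| r^k
  = |2|·1^0 + |2|·1^1 + |-1|·1^2 + |0|·1^3 + |-3|·1^4
  = 2 + 2 + 1 + 0 + 3 = 8.
This bounds M(r) := max_{|z|=r} |p(z)| from above; equality holds iff all terms c_k z^k can be made to align in phase at a single z on |z|=r.
Part (b). At z = 1 (real, on the circle |z| = r):
  p(1) = (2)·1^0 + (2)·1^1 + (-1)·1^2 + (0)·1^3 + (-3)·1^4 = 0.
  |p(1)| = 0.
Check: |p(1)| = 0 ≤ 8 = M_tri(1). ✓ Equality does not hold at z = 1 (the coefficients have mixed signs, so the terms do not all align in phase there).

M_tri(1) = 8; |p(1)| = 0; equality at z=1: no.


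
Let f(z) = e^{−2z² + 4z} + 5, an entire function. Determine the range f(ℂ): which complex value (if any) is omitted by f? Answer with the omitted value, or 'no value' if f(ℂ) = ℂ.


Little Picard bounds the complement of f(ℂ) to at most one point.
The exponent g(z) = −2z² + 4z is a nonconstant polynomial, hence surjective onto ℂ. So e^{g(z)} takes every value in {e^w : w ∈ ℂ} = ℂ ∖ {0}. Adding 5 shifts the range to ℂ ∖ {5}. f omits exactly 5.

Omitted value: 5.


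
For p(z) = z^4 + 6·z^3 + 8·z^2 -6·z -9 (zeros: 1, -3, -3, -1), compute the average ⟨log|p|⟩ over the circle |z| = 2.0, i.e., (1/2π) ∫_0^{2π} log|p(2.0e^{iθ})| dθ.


Zeros: -3, -3, -1, 1; r = 2.0.
Inside |z| < r: -1, 1. Outside (|z| ≥ r): -3, -3.
p(0) = -9, so log|p(0)| = log(9) = 2.1972.
Apply Jensen: I(r) = log|p(0)| + Σ_k log(r/|z_k|), summed over zeros inside |z| < r.
  log(r/|z_k|) for z_k = 1: log(2.0/1) = 0.6931
  log(r/|z_k|) for z_k = -1: log(2.0/1) = 0.6931
  Outside zeros (-3, -3) contribute nothing to the Jensen sum.
Sum over inside zeros: 1.3863.
I(r) = log|p(0)| + (inside sum) = 2.1972 + 1.3863 = 3.5835.
Note: since some zeros are outside |z| ≤ r, the simplified n·log(r) form does NOT apply — only the inside zeros contribute.

I(r) ≈ 3.5835.


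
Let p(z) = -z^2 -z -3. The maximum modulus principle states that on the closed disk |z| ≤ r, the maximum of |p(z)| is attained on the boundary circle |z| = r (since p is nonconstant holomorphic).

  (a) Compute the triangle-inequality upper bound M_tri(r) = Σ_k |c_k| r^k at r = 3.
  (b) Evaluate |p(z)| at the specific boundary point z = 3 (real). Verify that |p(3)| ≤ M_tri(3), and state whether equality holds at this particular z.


Coefficients: c_0 = -3, c_1 = -1, c_2 = -1. Radius r = 3.
Part (a). Triangle bound: M_tri(r) = Σ_k |c_k| r^k
  = |-3|·3^0 + |-1|·3^1 + |-1|·3^2
  = 3 + 3 + 9 = 15.
This bounds M(r) := max_{|z|=r} |p(z)| from above; equality holds iff all terms c_k z^k can be made to align in phase at a single z on |z|=r.
Part (b). At z = 3 (real, on the circle |z| = r):
  p(3) = (-3)·3^0 + (-1)·3^1 + (-1)·3^2 = -15.
  |p(3)| = 15.
Since all nonzero coefficients share the same sign, |p(3)| = 15 = M_tri(3); the triangle bound is attained at z = 3, so in fact M(r) = 15.

M_tri(3) = 15; |p(3)| = 15; equality at z=3: yes.


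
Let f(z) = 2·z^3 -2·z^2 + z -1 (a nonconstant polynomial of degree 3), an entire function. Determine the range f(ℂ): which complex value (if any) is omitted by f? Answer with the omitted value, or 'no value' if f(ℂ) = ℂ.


Little Picard bounds the complement of f(ℂ) to at most one point.
For every w ∈ ℂ, the equation p(z) − w = 0 is a nonconstant polynomial in z and hence has at least one root by the fundamental theorem of algebra. So p is surjective onto ℂ, omitting no value.

Omitted value: no value.


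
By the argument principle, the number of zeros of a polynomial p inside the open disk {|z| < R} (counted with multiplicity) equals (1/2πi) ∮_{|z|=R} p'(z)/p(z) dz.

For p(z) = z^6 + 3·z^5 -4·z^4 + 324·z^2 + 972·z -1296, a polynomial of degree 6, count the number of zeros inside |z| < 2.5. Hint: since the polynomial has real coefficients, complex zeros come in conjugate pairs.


The zeros of p are: (3 + 3i), (3 - 3i), -4, (-3 + 3i), (-3 - 3i), 1.
Their magnitudes are: 4.243, 4.243, 4, 4.243, 4.243, 1.
Zeros with |z| < R = 2.5: 1.
Count = 1.
By the argument principle, (1/2πi) ∮_{|z|=R} p'(z)/p(z) dz equals exactly this count.

Number of zeros inside |z| < 2.5: 1.


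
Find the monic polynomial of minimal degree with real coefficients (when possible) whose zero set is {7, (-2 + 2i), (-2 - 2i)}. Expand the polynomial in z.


The polynomial is p(z) = ∏_{α ∈ S} (z − α), where S = {7, (-2 + 2i), (-2 - 2i)}.
Expanding the product yields: p(z) = z^3 -3·z^2 -20·z -56.
Note conjugate pairs combine to real quadratics: (z − (-2+2i))(z − (-2−2i)) = z² + 4z + 8.
The resulting polynomial has degree 3 and real coefficients as required.

p(z) = z^3 -3·z^2 -20·z -56.


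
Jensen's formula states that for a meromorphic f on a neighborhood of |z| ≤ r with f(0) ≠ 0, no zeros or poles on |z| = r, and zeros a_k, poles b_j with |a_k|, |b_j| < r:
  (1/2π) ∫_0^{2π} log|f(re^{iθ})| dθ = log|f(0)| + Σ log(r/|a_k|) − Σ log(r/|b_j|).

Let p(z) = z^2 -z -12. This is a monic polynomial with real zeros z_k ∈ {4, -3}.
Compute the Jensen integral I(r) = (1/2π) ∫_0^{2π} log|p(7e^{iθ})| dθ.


Zeros: -3, 4; r = 7.
Inside |z| < r: -3, 4. Outside (|z| ≥ r): ∅.
p(0) = -12, so log|p(0)| = log(12) = 2.4849.
Apply Jensen: I(r) = log|p(0)| + Σ_k log(r/|z_k|), summed over zeros inside |z| < r.
  log(r/|z_k|) for z_k = 4: log(7/4) = 0.5596
  log(r/|z_k|) for z_k = -3: log(7/3) = 0.8473
Sum over inside zeros: 1.4069.
I(r) = log|p(0)| + (inside sum) = 2.4849 + 1.4069 = 3.8918.
Closed form (all zeros inside, monic): I(r) = n·log(r) = 2·log(7) = 3.8918. ✓

I(r) ≈ 3.8918.


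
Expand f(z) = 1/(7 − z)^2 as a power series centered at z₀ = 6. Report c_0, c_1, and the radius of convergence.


Let w = z − z₀, so z = z₀ + w.
Then 7 − z = 7 − (z₀ + w) = (7 − z₀) − w = 1 − w.
f(z) = 1/(1 − w)^2 = (1/(1)^2) · (1 − w/(1))^{−2}.
By the binomial series (1−u)^{−2} = Σ_{n≥0} C(n+1, 1) u^n for |u|<1, with u = w/(1):
  c_n = C(n+1, 1) / (1)^(n+2).
  c_0 = 1/(1)^2 = 1.
  c_1 = 2/(1)^3 = 2.
The series is valid for |w/d| < 1, i.e. |z − z₀| < |d|.
Radius of convergence: R = |7 − z₀| = |1| = 1 (distance from z₀ to the singularity z = 7).

c_0 = 1, c_1 = 2; R = 1.


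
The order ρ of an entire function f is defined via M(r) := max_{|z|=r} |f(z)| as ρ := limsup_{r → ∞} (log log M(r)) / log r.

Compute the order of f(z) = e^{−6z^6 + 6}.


|e^{−6z^6 + 6}| = e^{Re(-6·z^6) + 6} ≤ e^{6|z|^6 + 6} = e^{6r^6 + 6} on |z| = r, so ρ ≤ 6. Choosing z on |z|=r so that -6·z^6 is real positive (always possible by picking arg z appropriately) gives |f(z)| = e^{6r^6 + 6}, matching the bound. The additive constant 6 does not affect log log M(r) ~ 6·log r. Hence ρ = 6.
Therefore ρ = 6.

Order ρ = 6.


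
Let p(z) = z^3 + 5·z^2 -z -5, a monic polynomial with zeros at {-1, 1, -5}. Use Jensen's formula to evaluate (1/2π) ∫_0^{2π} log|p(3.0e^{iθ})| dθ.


Zeros: -5, -1, 1; r = 3.0.
Inside |z| < r: -1, 1. Outside (|z| ≥ r): -5.
p(0) = -5, so log|p(0)| = log(5) = 1.6094.
Apply Jensen: I(r) = log|p(0)| + Σ_k log(r/|z_k|), summed over zeros inside |z| < r.
  log(r/|z_k|) for z_k = -1: log(3.0/1) = 1.0986
  log(r/|z_k|) for z_k = 1: log(3.0/1) = 1.0986
  Outside zeros (-5) contribute nothing to the Jensen sum.
Sum over inside zeros: 2.1972.
I(r) = log|p(0)| + (inside sum) = 1.6094 + 2.1972 = 3.8067.
Note: since some zeros are outside |z| ≤ r, the simplified n·log(r) form does NOT apply — only the inside zeros contribute.

I(r) ≈ 3.8067.


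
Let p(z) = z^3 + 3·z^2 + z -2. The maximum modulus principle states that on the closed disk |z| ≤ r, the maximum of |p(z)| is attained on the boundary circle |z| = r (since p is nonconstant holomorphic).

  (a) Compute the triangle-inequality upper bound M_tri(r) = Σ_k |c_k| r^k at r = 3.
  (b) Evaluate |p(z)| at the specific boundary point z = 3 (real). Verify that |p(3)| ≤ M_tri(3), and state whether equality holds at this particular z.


Coefficients: c_0 = -2, c_1 = 1, c_2 = 3, c_3 = 1. Radius r = 3.
Part (a). Triangle bound: M_tri(r) = Σ_k |c_k| r^k
  = |-2|·3^0 + |1|·3^1 + |3|·3^2 + |1|·3^3
  = 2 + 3 + 27 + 27 = 59.
This bounds M(r) := max_{|z|=r} |p(z)| from above; equality holds iff all terms c_k z^k can be made to align in phase at a single z on |z|=r.
Part (b). At z = 3 (real, on the circle |z| = r):
  p(3) = (-2)·3^0 + (1)·3^1 + (3)·3^2 + (1)·3^3 = 55.
  |p(3)| = 55.
Check: |p(3)| = 55 ≤ 59 = M_tri(3). ✓ Equality does not hold at z = 3 (the coefficients have mixed signs, so the terms do not all align in phase there).

M_tri(3) = 59; |p(3)| = 55; equality at z=3: no.


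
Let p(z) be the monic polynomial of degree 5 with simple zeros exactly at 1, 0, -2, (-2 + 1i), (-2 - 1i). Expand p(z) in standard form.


The polynomial is p(z) = ∏_{α ∈ S} (z − α), where S = {1, 0, -2, (-2 + 1i), (-2 - 1i)}.
Expanding the product yields: p(z) = z^5 + 5·z^4 + 7·z^3 -3·z^2 -10·z.
Note conjugate pairs combine to real quadratics: (z − (-2+1i))(z − (-2−1i)) = z² + 4z + 5.
The resulting polynomial has degree 5 and real coefficients as required.

p(z) = z^5 + 5·z^4 + 7·z^3 -3·z^2 -10·z.


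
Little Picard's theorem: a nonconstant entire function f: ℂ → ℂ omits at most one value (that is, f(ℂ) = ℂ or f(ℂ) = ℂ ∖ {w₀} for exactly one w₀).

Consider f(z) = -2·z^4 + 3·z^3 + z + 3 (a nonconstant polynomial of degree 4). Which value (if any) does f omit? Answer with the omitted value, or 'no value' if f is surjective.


Little Picard bounds the complement of f(ℂ) to at most one point.
For every w ∈ ℂ, the equation p(z) − w = 0 is a nonconstant polynomial in z and hence has at least one root by the fundamental theorem of algebra. So p is surjective onto ℂ, omitting no value.

Omitted value: no value.


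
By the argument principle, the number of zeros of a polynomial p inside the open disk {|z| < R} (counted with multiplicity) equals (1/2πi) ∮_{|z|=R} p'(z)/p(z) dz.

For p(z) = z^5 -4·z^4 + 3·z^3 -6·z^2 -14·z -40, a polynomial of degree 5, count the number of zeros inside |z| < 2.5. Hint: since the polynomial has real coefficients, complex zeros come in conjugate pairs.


The zeros of p are: 4, (1 + 2i), (1 - 2i), (-1 + 1i), (-1 - 1i).
Their magnitudes are: 4, 2.236, 2.236, 1.414, 1.414.
Zeros with |z| < R = 2.5: (1 + 2i), (1 - 2i), (-1 + 1i), (-1 - 1i).
Count = 4.
By the argument principle, (1/2πi) ∮_{|z|=R} p'(z)/p(z) dz equals exactly this count.

Number of zeros inside |z| < 2.5: 4.


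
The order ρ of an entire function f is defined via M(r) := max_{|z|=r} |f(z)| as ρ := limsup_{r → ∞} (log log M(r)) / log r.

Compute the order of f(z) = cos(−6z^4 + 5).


Write cos(w) = (e^{iw} ± e^{−iw})/(2 or 2i), so |cos(w)| ≤ e^{|w|}. With w = −6z^4 + 5, |w| ≤ 6r^4 + 5 on |z|=r, giving M(r) ≤ e^{6r^4 + 5} and ρ ≤ 4. For the lower bound, choose z on |z|=r with -6z^4 purely imaginary of modulus 6r^4; then |cos(−6z^4 + 5)| grows like e^{6r^4}/2, so ρ ≥ 4. Hence ρ = 4.
Therefore ρ = 4.

Order ρ = 4.


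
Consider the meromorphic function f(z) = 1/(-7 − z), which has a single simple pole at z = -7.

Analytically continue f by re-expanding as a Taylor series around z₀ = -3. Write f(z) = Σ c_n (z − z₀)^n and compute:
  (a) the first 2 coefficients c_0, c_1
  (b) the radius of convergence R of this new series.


Let w = z − z₀, so z = z₀ + w.
Then -7 − z = -7 − (z₀ + w) = (-7 − z₀) − w = -4 − w.
f(z) = 1/(-4 − w) = (1/(-4)) · 1/(1 − w/(-4)) = Σ_{n≥0} w^n / (-4)^(n+1).
So c_n = 1/(-4)^(n+1):
  c_0 = 1/(-4)^1 = -1/4.
  c_1 = 1/(-4)^2 = 1/16.
The series is valid for |w/d| < 1, i.e. |z − z₀| < |d|.
Radius of convergence: R = |-7 − z₀| = |-4| = 4 (distance from z₀ to the singularity z = -7).

c_0 = -1/4, c_1 = 1/16; R = 4.


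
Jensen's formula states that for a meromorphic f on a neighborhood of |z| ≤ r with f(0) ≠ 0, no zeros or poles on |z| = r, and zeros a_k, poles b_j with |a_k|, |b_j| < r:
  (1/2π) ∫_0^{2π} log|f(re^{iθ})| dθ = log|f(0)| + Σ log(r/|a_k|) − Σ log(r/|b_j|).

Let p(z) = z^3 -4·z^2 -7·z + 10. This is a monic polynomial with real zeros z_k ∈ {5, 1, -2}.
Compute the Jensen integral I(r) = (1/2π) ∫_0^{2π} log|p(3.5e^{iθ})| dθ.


Zeros: -2, 1, 5; r = 3.5.
Inside |z| < r: -2, 1. Outside (|z| ≥ r): 5.
p(0) = 10, so log|p(0)| = log(10) = 2.3026.
Apply Jensen: I(r) = log|p(0)| + Σ_k log(r/|z_k|), summed over zeros inside |z| < r.
  log(r/|z_k|) for z_k = 1: log(3.5/1) = 1.2528
  log(r/|z_k|) for z_k = -2: log(3.5/2) = 0.5596
  Outside zeros (5) contribute nothing to the Jensen sum.
Sum over inside zeros: 1.8124.
I(r) = log|p(0)| + (inside sum) = 2.3026 + 1.8124 = 4.1150.
Note: since some zeros are outside |z| ≤ r, the simplified n·log(r) form does NOT apply — only the inside zeros contribute.

I(r) ≈ 4.1150.


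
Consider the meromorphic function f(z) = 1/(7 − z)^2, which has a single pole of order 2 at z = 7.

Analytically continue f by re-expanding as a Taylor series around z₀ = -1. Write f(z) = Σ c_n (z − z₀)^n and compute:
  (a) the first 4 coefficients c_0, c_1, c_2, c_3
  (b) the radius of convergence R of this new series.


Let w = z − z₀, so z = z₀ + w.
Then 7 − z = 7 − (z₀ + w) = (7 − z₀) − w = 8 − w.
f(z) = 1/(8 − w)^2 = (1/(8)^2) · (1 − w/(8))^{−2}.
By the binomial series (1−u)^{−2} = Σ_{n≥0} C(n+1, 1) u^n for |u|<1, with u = w/(8):
  c_n = C(n+1, 1) / (8)^(n+2).
  c_0 = 1/(8)^2 = 1/64.
  c_1 = 2/(8)^3 = 1/256.
  c_2 = 3/(8)^4 = 3/4096.
  c_3 = 4/(8)^5 = 1/8192.
The series is valid for |w/d| < 1, i.e. |z − z₀| < |d|.
Radius of convergence: R = |7 − z₀| = |8| = 8 (distance from z₀ to the singularity z = 7).

c_0 = 1/64, c_1 = 1/256, c_2 = 3/4096, c_3 = 1/8192; R = 8.


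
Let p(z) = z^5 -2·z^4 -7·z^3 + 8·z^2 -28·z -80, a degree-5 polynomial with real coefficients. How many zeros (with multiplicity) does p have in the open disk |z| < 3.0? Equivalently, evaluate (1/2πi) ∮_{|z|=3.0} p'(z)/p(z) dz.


The zeros of p are: 4, (1 + 2i), (1 - 2i), -2, -2.
Their magnitudes are: 4, 2.236, 2.236, 2, 2.
Zeros with |z| < R = 3.0: (1 + 2i), (1 - 2i), -2, -2.
Count = 4.
By the argument principle, (1/2πi) ∮_{|z|=R} p'(z)/p(z) dz equals exactly this count.

Number of zeros inside |z| < 3.0: 4.


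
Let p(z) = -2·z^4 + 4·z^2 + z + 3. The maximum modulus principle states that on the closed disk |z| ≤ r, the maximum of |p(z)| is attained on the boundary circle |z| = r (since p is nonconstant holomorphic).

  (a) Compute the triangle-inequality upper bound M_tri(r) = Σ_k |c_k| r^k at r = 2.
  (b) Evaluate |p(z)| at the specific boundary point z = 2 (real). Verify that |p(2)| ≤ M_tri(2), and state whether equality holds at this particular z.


Coefficients: c_0 = 3, c_1 = 1, c_2 = 4, c_3 = 0, c_4 = -2. Radius r = 2.
Part (a). Triangle bound: M_tri(r) = Σ_k |c_k| r^k
  = |3|·2^0 + |1|·2^1 + |4|·2^2 + |0|·2^3 + |-2|·2^4
  = 3 + 2 + 16 + 0 + 32 = 53.
This bounds M(r) := max_{|z|=r} |p(z)| from above; equality holds iff all terms c_k z^k can be made to align in phase at a single z on |z|=r.
Part (b). At z = 2 (real, on the circle |z| = r):
  p(2) = (3)·2^0 + (1)·2^1 + (4)·2^2 + (0)·2^3 + (-2)·2^4 = -11.
  |p(2)| = 11.
Check: |p(2)| = 11 ≤ 53 = M_tri(2). ✓ Equality does not hold at z = 2 (the coefficients have mixed signs, so the terms do not all align in phase there).

M_tri(2) = 53; |p(2)| = 11; equality at z=2: no.


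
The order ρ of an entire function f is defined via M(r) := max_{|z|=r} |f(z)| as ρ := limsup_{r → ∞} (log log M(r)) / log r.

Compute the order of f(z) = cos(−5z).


cos(w) is a linear combination of e^{iw} and e^{−iw} (or e^w, e^{−w} in the hyperbolic case), so |cos(w)| ≤ e^{|w|}. With w = −5z, |w| ≤ 5|z| + 0 = 5r + 0 on |z| = r, giving M(r) ≤ e^{5r + 0}, so ρ ≤ 1. On a suitable ray (z = it for sin/cos; z = t for sinh/cosh, t real → ∞), |cos(−5z)| grows like e^{5|t|}/2, so ρ ≥ 1. Hence ρ = 1.
Therefore ρ = 1.

Order ρ = 1.


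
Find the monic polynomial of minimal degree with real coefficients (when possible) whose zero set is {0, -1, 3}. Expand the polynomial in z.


The polynomial is p(z) = ∏_{α ∈ S} (z − α), where S = {0, -1, 3}.
Expanding the product yields: p(z) = z^3 -2·z^2 -3·z.
The resulting polynomial has degree 3 and real coefficients as required.

p(z) = z^3 -2·z^2 -3·z.


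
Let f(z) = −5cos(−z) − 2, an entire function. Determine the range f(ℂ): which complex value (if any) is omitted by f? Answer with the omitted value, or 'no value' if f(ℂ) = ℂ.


Little Picard bounds the complement of f(ℂ) to at most one point.
cos is entire and surjective onto ℂ: for every w ∈ ℂ, cos(ζ) = w has a solution ζ ∈ ℂ (e.g., via the complex inverse arccos). With ζ = −z this gives z = ζ/(-1). Then -5·cos(−z) takes every value in -5·ℂ = ℂ, and adding -2 is a bijection of ℂ. So f is surjective and omits no value. (Note: only on the real line is cos bounded by [−1, 1].)

Omitted value: no value.


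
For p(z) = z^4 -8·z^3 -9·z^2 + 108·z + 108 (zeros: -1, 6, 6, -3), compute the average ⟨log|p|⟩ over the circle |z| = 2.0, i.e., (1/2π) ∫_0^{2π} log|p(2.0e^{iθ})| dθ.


Zeros: -3, -1, 6, 6; r = 2.0.
Inside |z| < r: -1. Outside (|z| ≥ r): -3, 6, 6.
p(0) = 108, so log|p(0)| = log(108) = 4.6821.
Apply Jensen: I(r) = log|p(0)| + Σ_k log(r/|z_k|), summed over zeros inside |z| < r.
  log(r/|z_k|) for z_k = -1: log(2.0/1) = 0.6931
  Outside zeros (-3, 6, 6) contribute nothing to the Jensen sum.
Sum over inside zeros: 0.6931.
I(r) = log|p(0)| + (inside sum) = 4.6821 + 0.6931 = 5.3753.
Note: since some zeros are outside |z| ≤ r, the simplified n·log(r) form does NOT apply — only the inside zeros contribute.

I(r) ≈ 5.3753.


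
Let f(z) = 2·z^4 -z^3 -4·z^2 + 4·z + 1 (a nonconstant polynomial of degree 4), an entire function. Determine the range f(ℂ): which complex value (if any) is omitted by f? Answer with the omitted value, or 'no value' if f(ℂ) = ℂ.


Little Picard bounds the complement of f(ℂ) to at most one point.
For every w ∈ ℂ, the equation p(z) − w = 0 is a nonconstant polynomial in z and hence has at least one root by the fundamental theorem of algebra. So p is surjective onto ℂ, omitting no value.

Omitted value: no value.


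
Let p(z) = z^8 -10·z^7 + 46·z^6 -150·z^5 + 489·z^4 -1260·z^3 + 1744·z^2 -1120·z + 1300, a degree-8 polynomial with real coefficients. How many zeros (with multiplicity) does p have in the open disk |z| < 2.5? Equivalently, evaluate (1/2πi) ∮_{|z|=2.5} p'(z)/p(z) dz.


The zeros of p are: (0 + 1i), (0 - 1i), (3 + 1i), (3 - 1i), (3 + 2i), (3 - 2i), (-1 + 3i), (-1 - 3i).
Their magnitudes are: 1, 1, 3.162, 3.162, 3.606, 3.606, 3.162, 3.162.
Zeros with |z| < R = 2.5: (0 + 1i), (0 - 1i).
Count = 2.
By the argument principle, (1/2πi) ∮_{|z|=R} p'(z)/p(z) dz equals exactly this count.

Number of zeros inside |z| < 2.5: 2.


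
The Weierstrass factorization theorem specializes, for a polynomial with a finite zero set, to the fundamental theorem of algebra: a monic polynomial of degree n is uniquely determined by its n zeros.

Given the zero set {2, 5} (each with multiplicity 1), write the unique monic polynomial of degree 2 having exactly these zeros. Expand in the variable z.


The polynomial is p(z) = ∏_{α ∈ S} (z − α), where S = {2, 5}.
Expanding the product yields: p(z) = z^2 -7·z + 10.
The resulting polynomial has degree 2 and real coefficients as required.

p(z) = z^2 -7·z + 10.


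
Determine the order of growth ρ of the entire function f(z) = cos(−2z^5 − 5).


Write cos(w) = (e^{iw} ± e^{−iw})/(2 or 2i), so |cos(w)| ≤ e^{|w|}. With w = −2z^5 − 5, |w| ≤ 2r^5 + 5 on |z|=r, giving M(r) ≤ e^{2r^5 + 5} and ρ ≤ 5. For the lower bound, choose z on |z|=r with -2z^5 purely imaginary of modulus 2r^5; then |cos(−2z^5 − 5)| grows like e^{2r^5}/2, so ρ ≥ 5. Hence ρ = 5.
Therefore ρ = 5.

Order ρ = 5.


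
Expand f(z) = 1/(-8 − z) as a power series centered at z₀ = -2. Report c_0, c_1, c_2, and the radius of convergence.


Let w = z − z₀, so z = z₀ + w.
Then -8 − z = -8 − (z₀ + w) = (-8 − z₀) − w = -6 − w.
f(z) = 1/(-6 − w) = (1/(-6)) · 1/(1 − w/(-6)) = Σ_{n≥0} w^n / (-6)^(n+1).
So c_n = 1/(-6)^(n+1):
  c_0 = 1/(-6)^1 = -1/6.
  c_1 = 1/(-6)^2 = 1/36.
  c_2 = 1/(-6)^3 = -1/216.
The series is valid for |w/d| < 1, i.e. |z − z₀| < |d|.
Radius of convergence: R = |-8 − z₀| = |-6| = 6 (distance from z₀ to the singularity z = -8).

c_0 = -1/6, c_1 = 1/36, c_2 = -1/216; R = 6.


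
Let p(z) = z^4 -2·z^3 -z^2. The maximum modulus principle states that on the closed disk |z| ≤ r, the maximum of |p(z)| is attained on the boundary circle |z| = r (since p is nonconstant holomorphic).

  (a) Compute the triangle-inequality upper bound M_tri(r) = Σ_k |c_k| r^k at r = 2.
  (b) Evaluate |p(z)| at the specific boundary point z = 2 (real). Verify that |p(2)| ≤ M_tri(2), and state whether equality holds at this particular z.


Coefficients: c_0 = 0, c_1 = 0, c_2 = -1, c_3 = -2, c_4 = 1. Radius r = 2.
Part (a). Triangle bound: M_tri(r) = Σ_k |c_k| r^k
  = |0|·2^0 + |0|·2^1 + |-1|·2^2 + |-2|·2^3 + |1|·2^4
  = 0 + 0 + 4 + 16 + 16 = 36.
This bounds M(r) := max_{|z|=r} |p(z)| from above; equality holds iff all terms c_k z^k can be made to align in phase at a single z on |z|=r.
Part (b). At z = 2 (real, on the circle |z| = r):
  p(2) = (0)·2^0 + (0)·2^1 + (-1)·2^2 + (-2)·2^3 + (1)·2^4 = -4.
  |p(2)| = 4.
Check: |p(2)| = 4 ≤ 36 = M_tri(2). ✓ Equality does not hold at z = 2 (the coefficients have mixed signs, so the terms do not all align in phase there).

M_tri(2) = 36; |p(2)| = 4; equality at z=2: no.


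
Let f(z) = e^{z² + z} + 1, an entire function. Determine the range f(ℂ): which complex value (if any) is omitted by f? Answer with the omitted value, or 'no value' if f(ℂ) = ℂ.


Little Picard bounds the complement of f(ℂ) to at most one point.
The exponent g(z) = z² + z is a nonconstant polynomial, hence surjective onto ℂ. So e^{g(z)} takes every value in {e^w : w ∈ ℂ} = ℂ ∖ {0}. Adding 1 shifts the range to ℂ ∖ {1}. f omits exactly 1.

Omitted value: 1.


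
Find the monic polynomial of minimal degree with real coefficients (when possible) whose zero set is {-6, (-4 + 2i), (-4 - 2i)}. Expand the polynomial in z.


The polynomial is p(z) = ∏_{α ∈ S} (z − α), where S = {-6, (-4 + 2i), (-4 - 2i)}.
Expanding the product yields: p(z) = z^3 + 14·z^2 + 68·z + 120.
Note conjugate pairs combine to real quadratics: (z − (-4+2i))(z − (-4−2i)) = z² + 8z + 20.
The resulting polynomial has degree 3 and real coefficients as required.

p(z) = z^3 + 14·z^2 + 68·z + 120.


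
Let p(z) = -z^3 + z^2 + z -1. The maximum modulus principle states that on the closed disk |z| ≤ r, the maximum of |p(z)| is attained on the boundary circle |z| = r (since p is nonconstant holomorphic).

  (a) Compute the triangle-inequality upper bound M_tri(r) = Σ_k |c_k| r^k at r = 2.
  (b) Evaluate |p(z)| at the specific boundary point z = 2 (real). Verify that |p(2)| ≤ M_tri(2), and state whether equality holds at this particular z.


Coefficients: c_0 = -1, c_1 = 1, c_2 = 1, c_3 = -1. Radius r = 2.
Part (a). Triangle bound: M_tri(r) = Σ_k |c_k| r^k
  = |-1|·2^0 + |1|·2^1 + |1|·2^2 + |-1|·2^3
  = 1 + 2 + 4 + 8 = 15.
This bounds M(r) := max_{|z|=r} |p(z)| from above; equality holds iff all terms c_k z^k can be made to align in phase at a single z on |z|=r.
Part (b). At z = 2 (real, on the circle |z| = r):
  p(2) = (-1)·2^0 + (1)·2^1 + (1)·2^2 + (-1)·2^3 = -3.
  |p(2)| = 3.
Check: |p(2)| = 3 ≤ 15 = M_tri(2). ✓ Equality does not hold at z = 2 (the coefficients have mixed signs, so the terms do not all align in phase there).

M_tri(2) = 15; |p(2)| = 3; equality at z=2: no.


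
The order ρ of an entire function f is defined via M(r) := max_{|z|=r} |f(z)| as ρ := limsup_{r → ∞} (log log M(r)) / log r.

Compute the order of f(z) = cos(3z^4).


Write cos(w) = (e^{iw} ± e^{−iw})/(2 or 2i), so |cos(w)| ≤ e^{|w|}. With w = 3z^4, |w| ≤ 3r^4 + 0 on |z|=r, giving M(r) ≤ e^{3r^4 + 0} and ρ ≤ 4. For the lower bound, choose z on |z|=r with 3z^4 purely imaginary of modulus 3r^4; then |cos(3z^4)| grows like e^{3r^4}/2, so ρ ≥ 4. Hence ρ = 4.
Therefore ρ = 4.

Order ρ = 4.


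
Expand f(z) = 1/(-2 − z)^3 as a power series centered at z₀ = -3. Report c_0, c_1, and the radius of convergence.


Let w = z − z₀, so z = z₀ + w.
Then -2 − z = -2 − (z₀ + w) = (-2 − z₀) − w = 1 − w.
f(z) = 1/(1 − w)^3 = (1/(1)^3) · (1 − w/(1))^{−3}.
By the binomial series (1−u)^{−3} = Σ_{n≥0} C(n+2, 2) u^n for |u|<1, with u = w/(1):
  c_n = C(n+2, 2) / (1)^(n+3).
  c_0 = 1/(1)^3 = 1.
  c_1 = 3/(1)^4 = 3.
The series is valid for |w/d| < 1, i.e. |z − z₀| < |d|.
Radius of convergence: R = |-2 − z₀| = |1| = 1 (distance from z₀ to the singularity z = -2).

c_0 = 1, c_1 = 3; R = 1.


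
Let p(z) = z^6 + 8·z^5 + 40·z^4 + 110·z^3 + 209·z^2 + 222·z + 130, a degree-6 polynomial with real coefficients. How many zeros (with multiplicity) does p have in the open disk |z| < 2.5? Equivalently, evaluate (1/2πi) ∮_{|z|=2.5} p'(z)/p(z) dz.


The zeros of p are: (-2 + 3i), (-2 - 3i), (-1 + 1i), (-1 - 1i), (-1 + 2i), (-1 - 2i).
Their magnitudes are: 3.606, 3.606, 1.414, 1.414, 2.236, 2.236.
Zeros with |z| < R = 2.5: (-1 + 1i), (-1 - 1i), (-1 + 2i), (-1 - 2i).
Count = 4.
By the argument principle, (1/2πi) ∮_{|z|=R} p'(z)/p(z) dz equals exactly this count.

Number of zeros inside |z| < 2.5: 4.


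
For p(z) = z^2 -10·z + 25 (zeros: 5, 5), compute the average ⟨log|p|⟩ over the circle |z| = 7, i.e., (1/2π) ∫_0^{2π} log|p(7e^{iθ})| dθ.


Zeros: 5, 5; r = 7.
Inside |z| < r: 5, 5. Outside (|z| ≥ r): ∅.
p(0) = 25, so log|p(0)| = log(25) = 3.2189.
Apply Jensen: I(r) = log|p(0)| + Σ_k log(r/|z_k|), summed over zeros inside |z| < r.
  log(r/|z_k|) for z_k = 5: log(7/5) = 0.3365
  log(r/|z_k|) for z_k = 5: log(7/5) = 0.3365
Sum over inside zeros: 0.6729.
I(r) = log|p(0)| + (inside sum) = 3.2189 + 0.6729 = 3.8918.
Closed form (all zeros inside, monic): I(r) = n·log(r) = 2·log(7) = 3.8918. ✓

I(r) ≈ 3.8918.


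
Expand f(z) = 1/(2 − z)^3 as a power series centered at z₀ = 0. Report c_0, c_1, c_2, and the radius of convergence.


Let w = z − z₀, so z = z₀ + w.
Then 2 − z = 2 − (z₀ + w) = (2 − z₀) − w = 2 − w.
f(z) = 1/(2 − w)^3 = (1/(2)^3) · (1 − w/(2))^{−3}.
By the binomial series (1−u)^{−3} = Σ_{n≥0} C(n+2, 2) u^n for |u|<1, with u = w/(2):
  c_n = C(n+2, 2) / (2)^(n+3).
  c_0 = 1/(2)^3 = 1/8.
  c_1 = 3/(2)^4 = 3/16.
  c_2 = 6/(2)^5 = 3/16.
The series is valid for |w/d| < 1, i.e. |z − z₀| < |d|.
Radius of convergence: R = |2 − z₀| = |2| = 2 (distance from z₀ to the singularity z = 2).

c_0 = 1/8, c_1 = 3/16, c_2 = 3/16; R = 2.


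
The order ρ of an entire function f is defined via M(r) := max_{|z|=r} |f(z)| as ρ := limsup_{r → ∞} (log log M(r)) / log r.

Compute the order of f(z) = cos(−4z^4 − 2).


Write cos(w) = (e^{iw} ± e^{−iw})/(2 or 2i), so |cos(w)| ≤ e^{|w|}. With w = −4z^4 − 2, |w| ≤ 4r^4 + 2 on |z|=r, giving M(r) ≤ e^{4r^4 + 2} and ρ ≤ 4. For the lower bound, choose z on |z|=r with -4z^4 purely imaginary of modulus 4r^4; then |cos(−4z^4 − 2)| grows like e^{4r^4}/2, so ρ ≥ 4. Hence ρ = 4.
Therefore ρ = 4.

Order ρ = 4.


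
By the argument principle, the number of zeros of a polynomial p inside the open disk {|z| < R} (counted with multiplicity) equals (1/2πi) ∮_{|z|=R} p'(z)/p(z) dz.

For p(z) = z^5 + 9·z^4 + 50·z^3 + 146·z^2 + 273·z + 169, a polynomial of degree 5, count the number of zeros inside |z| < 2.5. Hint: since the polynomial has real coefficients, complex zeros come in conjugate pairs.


The zeros of p are: (-2 + 3i), (-2 - 3i), (-2 + 3i), (-2 - 3i), -1.
Their magnitudes are: 3.606, 3.606, 3.606, 3.606, 1.
Zeros with |z| < R = 2.5: -1.
Count = 1.
By the argument principle, (1/2πi) ∮_{|z|=R} p'(z)/p(z) dz equals exactly this count.

Number of zeros inside |z| < 2.5: 1.


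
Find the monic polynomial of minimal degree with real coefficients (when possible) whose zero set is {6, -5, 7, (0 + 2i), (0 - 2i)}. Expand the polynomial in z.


The polynomial is p(z) = ∏_{α ∈ S} (z − α), where S = {6, -5, 7, (0 + 2i), (0 - 2i)}.
Expanding the product yields: p(z) = z^5 -8·z^4 -19·z^3 + 178·z^2 -92·z + 840.
Note conjugate pairs combine to real quadratics: (z − (0+2i))(z − (0−2i)) = z² + 4.
The resulting polynomial has degree 5 and real coefficients as required.

p(z) = z^5 -8·z^4 -19·z^3 + 178·z^2 -92·z + 840.


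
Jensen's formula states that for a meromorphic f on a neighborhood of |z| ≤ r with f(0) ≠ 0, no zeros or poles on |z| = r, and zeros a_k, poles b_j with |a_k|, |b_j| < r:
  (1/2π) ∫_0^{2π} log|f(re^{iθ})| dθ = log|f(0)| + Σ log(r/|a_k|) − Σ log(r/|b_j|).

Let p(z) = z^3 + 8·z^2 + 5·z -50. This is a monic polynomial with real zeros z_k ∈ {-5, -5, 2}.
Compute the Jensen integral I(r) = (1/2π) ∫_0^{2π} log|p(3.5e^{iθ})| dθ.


Zeros: -5, -5, 2; r = 3.5.
Inside |z| < r: 2. Outside (|z| ≥ r): -5, -5.
p(0) = -50, so log|p(0)| = log(50) = 3.9120.
Apply Jensen: I(r) = log|p(0)| + Σ_k log(r/|z_k|), summed over zeros inside |z| < r.
  log(r/|z_k|) for z_k = 2: log(3.5/2) = 0.5596
  Outside zeros (-5, -5) contribute nothing to the Jensen sum.
Sum over inside zeros: 0.5596.
I(r) = log|p(0)| + (inside sum) = 3.9120 + 0.5596 = 4.4716.
Note: since some zeros are outside |z| ≤ r, the simplified n·log(r) form does NOT apply — only the inside zeros contribute.

I(r) ≈ 4.4716.


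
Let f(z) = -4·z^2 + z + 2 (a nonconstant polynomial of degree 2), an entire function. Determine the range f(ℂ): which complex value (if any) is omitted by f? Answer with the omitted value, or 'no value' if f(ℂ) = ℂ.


Little Picard bounds the complement of f(ℂ) to at most one point.
For every w ∈ ℂ, the equation p(z) − w = 0 is a nonconstant polynomial in z and hence has at least one root by the fundamental theorem of algebra. So p is surjective onto ℂ, omitting no value.

Omitted value: no value.


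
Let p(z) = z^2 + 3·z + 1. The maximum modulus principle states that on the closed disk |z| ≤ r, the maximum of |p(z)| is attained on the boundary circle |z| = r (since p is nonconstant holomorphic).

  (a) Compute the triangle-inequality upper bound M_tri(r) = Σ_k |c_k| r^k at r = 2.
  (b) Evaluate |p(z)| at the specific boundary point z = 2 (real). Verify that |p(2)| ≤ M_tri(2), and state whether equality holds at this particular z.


Coefficients: c_0 = 1, c_1 = 3, c_2 = 1. Radius r = 2.
Part (a). Triangle bound: M_tri(r) = Σ_k |c_k| r^k
  = |1|·2^0 + |3|·2^1 + |1|·2^2
  = 1 + 6 + 4 = 11.
This bounds M(r) := max_{|z|=r} |p(z)| from above; equality holds iff all terms c_k z^k can be made to align in phase at a single z on |z|=r.
Part (b). At z = 2 (real, on the circle |z| = r):
  p(2) = (1)·2^0 + (3)·2^1 + (1)·2^2 = 11.
  |p(2)| = 11.
Since all nonzero coefficients share the same sign, |p(2)| = 11 = M_tri(2); the triangle bound is attained at z = 2, so in fact M(r) = 11.

M_tri(2) = 11; |p(2)| = 11; equality at z=2: yes.


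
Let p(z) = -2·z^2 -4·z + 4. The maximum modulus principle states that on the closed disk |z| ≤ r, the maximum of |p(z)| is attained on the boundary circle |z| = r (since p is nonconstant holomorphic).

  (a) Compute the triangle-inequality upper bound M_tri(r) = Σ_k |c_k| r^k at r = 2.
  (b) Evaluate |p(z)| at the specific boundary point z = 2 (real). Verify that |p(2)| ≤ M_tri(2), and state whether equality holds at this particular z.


Coefficients: c_0 = 4, c_1 = -4, c_2 = -2. Radius r = 2.
Part (a). Triangle bound: M_tri(r) = Σ_k |c_k| r^k
  = |4|·2^0 + |-4|·2^1 + |-2|·2^2
  = 4 + 8 + 8 = 20.
This bounds M(r) := max_{|z|=r} |p(z)| from above; equality holds iff all terms c_k z^k can be made to align in phase at a single z on |z|=r.
Part (b). At z = 2 (real, on the circle |z| = r):
  p(2) = (4)·2^0 + (-4)·2^1 + (-2)·2^2 = -12.
  |p(2)| = 12.
Check: |p(2)| = 12 ≤ 20 = M_tri(2). ✓ Equality does not hold at z = 2 (the coefficients have mixed signs, so the terms do not all align in phase there).

M_tri(2) = 20; |p(2)| = 12; equality at z=2: no.
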